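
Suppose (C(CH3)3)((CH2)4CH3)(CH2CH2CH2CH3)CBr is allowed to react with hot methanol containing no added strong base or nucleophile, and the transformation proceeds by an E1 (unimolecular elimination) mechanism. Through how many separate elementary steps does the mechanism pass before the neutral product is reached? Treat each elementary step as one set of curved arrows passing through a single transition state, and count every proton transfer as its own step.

Step 1: The C–Br bond breaks with both electrons going to the bromide; Br⁻ leaves and a tertiary carbocation remains.
(No 1,2-shift: no single shift to an adjacent carbon would give a more stable cation.)
Step 2: A methanol molecule (solvent) deprotonates a β-carbon; as the C–H bond breaks, those electrons form the new alkene π bond.
Total: 2 elementary steps.

2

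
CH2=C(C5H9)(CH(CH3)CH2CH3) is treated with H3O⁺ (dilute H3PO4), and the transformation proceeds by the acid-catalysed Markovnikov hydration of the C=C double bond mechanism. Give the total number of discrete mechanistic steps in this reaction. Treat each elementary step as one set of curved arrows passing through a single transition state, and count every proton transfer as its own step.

Step 1: Protonation of the alkene by H3O⁺: the π bond acts as the nucleophile and picks up H⁺, giving the more stable (Markovnikov) tertiary carbocation. H2O is released.
(No 1,2-shift: no single shift to an adjacent carbon would give a more stable cation.)
Step 2: A lone pair on the oxygen of H2O attacks the carbocation, forming a C–O bond and an oxonium ion (a protonated alcohol).
Step 3: H2O removes a proton from the oxonium oxygen, regenerating H3O⁺ and giving the neutral alcohol.
Total: 3 elementary steps.

3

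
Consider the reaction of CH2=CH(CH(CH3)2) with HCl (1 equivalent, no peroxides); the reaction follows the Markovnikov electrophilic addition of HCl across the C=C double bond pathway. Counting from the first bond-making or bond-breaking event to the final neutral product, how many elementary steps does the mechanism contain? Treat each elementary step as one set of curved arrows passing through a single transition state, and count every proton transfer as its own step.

Step 1: The π electrons of the C=C bond attack a proton of HCl; Markovnikov addition places the new C–H on the less-substituted alkene carbon, so the positive charge ends up on the more-substituted carbon — a secondary carbocation. The H–Cl bond breaks heterolytically, releasing Cl⁻.
Step 2: A hydride (H with its bonding pair) migrates from the adjacent isopropyl carbon to the cationic centre — a 1,2-hydride shift — upgrading the secondary cation to a tertiary one.
Step 3: Nucleophilic attack by Cl⁻ on the carbocation completes the addition, giving R–Cl.
Total: 3 elementary steps.

3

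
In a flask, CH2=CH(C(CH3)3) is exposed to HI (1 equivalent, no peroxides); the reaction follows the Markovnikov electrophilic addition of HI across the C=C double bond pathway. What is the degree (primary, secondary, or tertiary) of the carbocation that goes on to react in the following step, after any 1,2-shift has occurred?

Step 1: The π electrons of the C=C bond attack a proton of HI; Markovnikov addition places the new C–H on the less-substituted alkene carbon, so the positive charge ends up on the more-substituted carbon — a secondary carbocation. The H–I bond breaks heterolytically, releasing I⁻.
Step 2: A methyl group with its bonding pair migrates from the adjacent tert-butyl carbon to the cationic centre — a 1,2-methyl shift — upgrading the secondary cation to a tertiary one.
The cation rearranges from secondary to tertiary via a 1,2-methyl shift from the adjacent tert-butyl carbon; the tertiary cation is what reacts next.

tertiary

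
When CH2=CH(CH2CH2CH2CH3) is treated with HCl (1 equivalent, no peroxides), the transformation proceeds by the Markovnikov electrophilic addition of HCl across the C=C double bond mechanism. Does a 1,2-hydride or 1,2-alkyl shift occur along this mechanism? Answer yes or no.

no

The first-formed carbocation is secondary.
No single 1,2-shift to an adjacent carbon would produce a more-substituted cation than the one already present, so no rearrangement occurs.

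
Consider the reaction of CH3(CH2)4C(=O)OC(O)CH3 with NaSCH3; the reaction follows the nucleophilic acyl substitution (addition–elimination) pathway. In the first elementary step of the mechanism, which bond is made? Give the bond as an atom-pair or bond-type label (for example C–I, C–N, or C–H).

Step 1: CH3S⁻ adds to the carbonyl carbon; the C=O π electrons shift onto oxygen and a tetrahedral alkoxide intermediate forms.
The bond formed in this step is the C–S bond.

C–S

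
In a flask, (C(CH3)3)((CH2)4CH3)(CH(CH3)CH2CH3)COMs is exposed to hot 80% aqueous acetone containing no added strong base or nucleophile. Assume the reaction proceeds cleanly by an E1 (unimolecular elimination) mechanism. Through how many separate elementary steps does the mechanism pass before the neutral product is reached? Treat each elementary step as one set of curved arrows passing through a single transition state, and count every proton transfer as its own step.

Step 1: Unassisted departure of MsO⁻ (taking the C–O bonding pair) generates a tertiary carbocation.
(No 1,2-shift: no single shift to an adjacent carbon would give a more stable cation.)
Step 2: A water molecule (solvent) deprotonates a β-carbon; as the C–H bond breaks, those electrons form the new alkene π bond.
Total: 2 elementary steps.

2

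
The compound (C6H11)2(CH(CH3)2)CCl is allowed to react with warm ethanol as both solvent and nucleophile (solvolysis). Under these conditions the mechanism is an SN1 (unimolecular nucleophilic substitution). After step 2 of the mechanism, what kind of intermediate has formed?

Step 1: Rate-determining heterolysis of the C–Cl bond gives Cl⁻ and a tertiary carbocation.
Step 2: A lone pair on the oxygen of CH3CH2OH attacks the carbocation, forming a new C–O σ-bond and an oxonium ion.
After step 2 the species present is an oxonium ion.

oxonium ion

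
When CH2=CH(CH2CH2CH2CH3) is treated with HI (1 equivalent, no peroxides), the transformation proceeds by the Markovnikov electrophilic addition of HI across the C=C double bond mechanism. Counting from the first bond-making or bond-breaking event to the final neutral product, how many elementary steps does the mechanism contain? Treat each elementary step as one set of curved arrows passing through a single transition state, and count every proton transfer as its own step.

Step 1: Protonation of the alkene by HI: the π bond acts as the nucleophile and picks up H⁺, giving the more stable (Markovnikov) secondary carbocation. The H–I bond breaks heterolytically, releasing I⁻.
(No 1,2-shift: no single shift to an adjacent carbon would give a more stable cation.)
Step 2: Nucleophilic attack by I⁻ on the carbocation completes the addition, giving R–I.
Total: 2 elementary steps.

2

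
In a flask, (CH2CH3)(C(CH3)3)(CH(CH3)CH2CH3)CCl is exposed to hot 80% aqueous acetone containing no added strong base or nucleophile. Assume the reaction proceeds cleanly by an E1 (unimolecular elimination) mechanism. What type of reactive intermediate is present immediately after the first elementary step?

Step 1: Unassisted departure of Cl⁻ (taking the C–Cl bonding pair) generates a tertiary carbocation.
After step 1 the species present is a tertiary carbocation.

tertiary carbocation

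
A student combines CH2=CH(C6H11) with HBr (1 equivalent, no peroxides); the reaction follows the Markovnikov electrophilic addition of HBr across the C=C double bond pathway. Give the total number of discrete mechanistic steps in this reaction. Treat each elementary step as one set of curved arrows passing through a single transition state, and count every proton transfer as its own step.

Step 1: Electrophilic addition begins with the π(C=C) electrons forming a bond to the proton of HBr. Following Markovnikov's rule, the resulting cation is secondary. The H–Br bond breaks heterolytically, releasing Br⁻.
Step 2: A hydride (H with its bonding pair) migrates from the adjacent cyclohexyl carbon to the cationic centre — a 1,2-hydride shift — upgrading the secondary cation to a tertiary one.
Step 3: Nucleophilic attack by Br⁻ on the carbocation completes the addition, giving R–Br.
Total: 3 elementary steps.

3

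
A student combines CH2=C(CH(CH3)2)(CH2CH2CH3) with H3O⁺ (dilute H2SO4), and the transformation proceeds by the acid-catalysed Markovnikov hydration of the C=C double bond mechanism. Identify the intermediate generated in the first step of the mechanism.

Step 1: The π electrons of the C=C bond attack a proton of H3O⁺; Markovnikov addition places the new C–H on the less-substituted alkene carbon, so the positive charge ends up on the more-substituted carbon — a tertiary carbocation. H2O is released.
After step 1 the species present is a tertiary carbocation.

tertiary carbocation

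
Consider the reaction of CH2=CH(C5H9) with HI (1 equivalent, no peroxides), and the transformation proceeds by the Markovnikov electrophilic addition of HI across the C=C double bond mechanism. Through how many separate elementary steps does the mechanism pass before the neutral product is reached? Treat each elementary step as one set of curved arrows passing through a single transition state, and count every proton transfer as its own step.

3

Step 1: Protonation of the alkene by HI: the π bond acts as the nucleophile and picks up H⁺, giving the more stable (Markovnikov) secondary carbocation. The H–I bond breaks heterolytically, releasing I⁻.
Step 2: Carbocation rearrangement: a 1,2-hydride shift from the adjacent cyclopentyl carbon converts the initially-formed secondary cation into the more stable tertiary cation.
Step 3: The I⁻ anion donates a lone pair to the carbocation, forming the new C–I σ-bond and giving the neutral alkyl halide.
Total: 3 elementary steps.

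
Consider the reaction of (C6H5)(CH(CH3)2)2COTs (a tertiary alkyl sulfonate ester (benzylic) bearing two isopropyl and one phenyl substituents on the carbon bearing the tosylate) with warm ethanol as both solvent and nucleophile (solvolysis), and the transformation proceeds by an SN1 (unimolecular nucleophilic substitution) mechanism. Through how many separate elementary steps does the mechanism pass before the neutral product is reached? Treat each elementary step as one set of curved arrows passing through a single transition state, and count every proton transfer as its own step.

3

Step 1: The C–O bond breaks with both electrons going to the tosylate; TsO⁻ leaves and a tertiary carbocation remains.
(No 1,2-shift: no single shift to an adjacent carbon would give a more stable cation.)
Step 2: Nucleophilic capture: the oxygen of CH3CH2OH bonds to the cationic carbon, producing an oxonium-ion intermediate.
Step 3: A second solvent molecule removes the proton on oxygen, giving the neutral ether product.
Total: 3 elementary steps.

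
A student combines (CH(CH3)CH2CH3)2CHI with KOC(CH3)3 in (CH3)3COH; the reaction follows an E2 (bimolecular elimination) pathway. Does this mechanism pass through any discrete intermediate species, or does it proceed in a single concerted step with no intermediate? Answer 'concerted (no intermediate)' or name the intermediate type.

In one step, (CH3)3CO⁻ pulls off a β-proton, the C–I bond cleaves, and a C=C double bond forms between the α- and β-carbons (E2, anti elimination).
All bond changes occur in one transition state; no discrete intermediate is formed.

concerted (no intermediate)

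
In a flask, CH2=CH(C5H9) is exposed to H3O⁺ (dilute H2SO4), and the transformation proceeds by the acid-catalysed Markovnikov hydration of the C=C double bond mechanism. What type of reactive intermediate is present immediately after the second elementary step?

Step 1: Protonation of the alkene by H3O⁺: the π bond acts as the nucleophile and picks up H⁺, giving the more stable (Markovnikov) secondary carbocation. H2O is released.
Step 2: A 1,2-hydride shift from the adjacent cyclopentyl carbon moves the positive charge from the secondary centre to an adjacent carbon, generating a more stable tertiary carbocation.
After step 2 the species present is a tertiary carbocation.

tertiary carbocation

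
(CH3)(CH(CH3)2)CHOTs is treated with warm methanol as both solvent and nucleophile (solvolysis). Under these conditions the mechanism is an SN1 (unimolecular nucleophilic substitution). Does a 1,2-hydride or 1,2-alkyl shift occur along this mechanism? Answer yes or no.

yes

The first-formed carbocation is secondary.
The adjacent isopropyl carbon already bears 2 other carbon substituents and has a hydrogen to migrate; after a 1,2-hydride shift from that carbon the positive charge sits on a tertiary centre.
Tertiary is more stable than secondary, so the shift occurs.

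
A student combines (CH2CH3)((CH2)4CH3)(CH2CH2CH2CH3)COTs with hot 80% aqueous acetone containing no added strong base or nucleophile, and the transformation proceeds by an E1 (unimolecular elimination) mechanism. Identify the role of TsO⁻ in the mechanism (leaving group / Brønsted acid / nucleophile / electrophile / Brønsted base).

Step 1: The C–O bond breaks with both electrons going to the tosylate; TsO⁻ leaves and a tertiary carbocation remains.
TsO⁻ departs with both electrons of the breaking σ-bond — that is the definition of a leaving group.

leaving group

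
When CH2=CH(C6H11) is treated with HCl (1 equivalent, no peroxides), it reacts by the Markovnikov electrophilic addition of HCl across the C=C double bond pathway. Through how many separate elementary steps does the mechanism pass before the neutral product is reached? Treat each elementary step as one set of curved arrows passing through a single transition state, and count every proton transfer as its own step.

Step 1: Electrophilic addition begins with the π(C=C) electrons forming a bond to the proton of HCl. Following Markovnikov's rule, the resulting cation is secondary. The H–Cl bond breaks heterolytically, releasing Cl⁻.
Step 2: A 1,2-hydride shift from the adjacent cyclohexyl carbon moves the positive charge from the secondary centre to an adjacent carbon, generating a more stable tertiary carbocation.
Step 3: The Cl⁻ anion donates a lone pair to the carbocation, forming the new C–Cl σ-bond and giving the neutral alkyl halide.
Total: 3 elementary steps.

3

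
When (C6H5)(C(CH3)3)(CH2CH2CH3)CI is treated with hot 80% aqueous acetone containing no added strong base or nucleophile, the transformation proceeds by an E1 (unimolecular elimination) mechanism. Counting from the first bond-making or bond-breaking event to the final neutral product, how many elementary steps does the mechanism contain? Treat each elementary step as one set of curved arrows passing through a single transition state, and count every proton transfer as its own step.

Step 1: Ionisation: the C–I σ-bond cleaves heterolytically; both bonding electrons depart with I⁻, leaving a tertiary carbocation at the α-carbon.
(No 1,2-shift: no single shift to an adjacent carbon would give a more stable cation.)
Step 2: A weak base (a water molecule from the solvent) removes a proton from a carbon adjacent to the cationic centre; the electrons of that C–H bond become the new π(C=C) bond, giving the alkene.
Total: 2 elementary steps.

2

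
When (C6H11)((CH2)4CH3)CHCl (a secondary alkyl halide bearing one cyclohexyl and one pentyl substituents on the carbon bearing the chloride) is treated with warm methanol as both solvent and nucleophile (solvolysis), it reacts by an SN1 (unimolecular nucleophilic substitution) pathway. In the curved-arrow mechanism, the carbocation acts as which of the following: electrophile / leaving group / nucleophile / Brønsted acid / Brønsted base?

electrophile

Step 3: A lone pair on the oxygen of CH3OH attacks the carbocation, forming a new C–O σ-bond and an oxonium ion.
The carbocation accepts an electron pair into an empty or π* orbital — it is the electrophile.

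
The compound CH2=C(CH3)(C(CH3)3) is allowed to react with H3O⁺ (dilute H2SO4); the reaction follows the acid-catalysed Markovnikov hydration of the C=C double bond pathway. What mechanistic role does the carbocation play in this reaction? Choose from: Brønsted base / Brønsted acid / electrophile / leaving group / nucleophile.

electrophile

Step 2: A lone pair on the oxygen of H2O attacks the carbocation, forming a C–O bond and an oxonium ion (a protonated alcohol).
The carbocation accepts an electron pair into an empty or π* orbital — it is the electrophile.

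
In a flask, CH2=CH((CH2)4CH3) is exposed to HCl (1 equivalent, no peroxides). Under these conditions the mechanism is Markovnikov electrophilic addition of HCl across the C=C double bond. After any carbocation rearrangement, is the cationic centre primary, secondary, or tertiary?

Step 1: Electrophilic addition begins with the π(C=C) electrons forming a bond to the proton of HCl. Following Markovnikov's rule, the resulting cation is secondary. The H–Cl bond breaks heterolytically, releasing Cl⁻.
No single 1,2-shift to an adjacent carbon would give a more-substituted cation, so no rearrangement occurs.

secondary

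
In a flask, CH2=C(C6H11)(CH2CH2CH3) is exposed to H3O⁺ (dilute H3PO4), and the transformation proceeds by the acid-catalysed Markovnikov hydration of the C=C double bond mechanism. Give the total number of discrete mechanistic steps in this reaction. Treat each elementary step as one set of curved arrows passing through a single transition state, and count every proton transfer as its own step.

3

Step 1: Electrophilic addition begins with the π(C=C) electrons forming a bond to the proton of H3O⁺. Following Markovnikov's rule, the resulting cation is tertiary. H2O is released.
(No 1,2-shift: no single shift to an adjacent carbon would give a more stable cation.)
Step 2: Water acts as the nucleophile: an oxygen lone pair bonds to the cationic carbon, giving an oxonium-ion intermediate.
Step 3: Deprotonation of the oxonium ion by a water molecule delivers the neutral alcohol and regenerates the acid catalyst.
Total: 3 elementary steps.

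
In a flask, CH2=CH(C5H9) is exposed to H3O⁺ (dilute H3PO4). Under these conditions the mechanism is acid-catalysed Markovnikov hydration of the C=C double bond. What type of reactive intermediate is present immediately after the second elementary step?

tertiary carbocation

Step 1: Electrophilic addition begins with the π(C=C) electrons forming a bond to the proton of H3O⁺. Following Markovnikov's rule, the resulting cation is secondary. H2O is released.
Step 2: A 1,2-hydride shift from the adjacent cyclopentyl carbon moves the positive charge from the secondary centre to an adjacent carbon, generating a more stable tertiary carbocation.
After step 2 the species present is a tertiary carbocation.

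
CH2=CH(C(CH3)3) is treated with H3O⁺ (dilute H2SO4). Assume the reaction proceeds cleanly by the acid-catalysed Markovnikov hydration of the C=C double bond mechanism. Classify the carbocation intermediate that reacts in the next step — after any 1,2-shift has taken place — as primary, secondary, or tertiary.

tertiary

Step 1: The π electrons of the C=C bond attack a proton of H3O⁺; Markovnikov addition places the new C–H on the less-substituted alkene carbon, so the positive charge ends up on the more-substituted carbon — a secondary carbocation. H2O is released.
Step 2: A methyl group with its bonding pair migrates from the adjacent tert-butyl carbon to the cationic centre — a 1,2-methyl shift — upgrading the secondary cation to a tertiary one.
The cation rearranges from secondary to tertiary via a 1,2-methyl shift from the adjacent tert-butyl carbon; the tertiary cation is what reacts next.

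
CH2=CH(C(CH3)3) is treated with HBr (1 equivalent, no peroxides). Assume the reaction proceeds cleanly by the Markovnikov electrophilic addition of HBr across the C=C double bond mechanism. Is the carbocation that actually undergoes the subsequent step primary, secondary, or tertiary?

tertiary

Step 1: Protonation of the alkene by HBr: the π bond acts as the nucleophile and picks up H⁺, giving the more stable (Markovnikov) secondary carbocation. The H–Br bond breaks heterolytically, releasing Br⁻.
Step 2: A 1,2-methyl shift from the adjacent tert-butyl carbon moves the positive charge from the secondary centre to an adjacent carbon, generating a more stable tertiary carbocation.
The cation rearranges from secondary to tertiary via a 1,2-methyl shift from the adjacent tert-butyl carbon; the tertiary cation is what reacts next.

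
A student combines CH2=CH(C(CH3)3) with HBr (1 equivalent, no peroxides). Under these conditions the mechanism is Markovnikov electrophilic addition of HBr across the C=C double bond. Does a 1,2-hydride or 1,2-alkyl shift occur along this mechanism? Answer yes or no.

The first-formed carbocation is secondary.
The adjacent tert-butyl carbon has no hydrogen but bears methyl groups; migration of one methyl with its bonding pair (a 1,2-methyl shift) places the charge on a tertiary centre.
Tertiary is more stable than secondary, so the shift occurs.

yes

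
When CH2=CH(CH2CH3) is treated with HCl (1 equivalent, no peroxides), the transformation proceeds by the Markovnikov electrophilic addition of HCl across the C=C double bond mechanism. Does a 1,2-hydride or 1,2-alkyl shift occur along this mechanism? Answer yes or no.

no

The first-formed carbocation is secondary.
No single 1,2-shift to an adjacent carbon would produce a more-substituted cation than the one already present, so no rearrangement occurs.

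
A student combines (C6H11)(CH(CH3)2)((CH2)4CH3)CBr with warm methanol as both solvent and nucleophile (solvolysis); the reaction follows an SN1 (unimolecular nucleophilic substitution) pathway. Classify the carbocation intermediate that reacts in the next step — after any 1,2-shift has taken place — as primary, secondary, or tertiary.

Step 1: Ionisation: the C–Br σ-bond cleaves heterolytically; both bonding electrons depart with Br⁻, leaving a tertiary carbocation at the α-carbon.
No single 1,2-shift to an adjacent carbon would give a more-substituted cation, so no rearrangement occurs.

tertiary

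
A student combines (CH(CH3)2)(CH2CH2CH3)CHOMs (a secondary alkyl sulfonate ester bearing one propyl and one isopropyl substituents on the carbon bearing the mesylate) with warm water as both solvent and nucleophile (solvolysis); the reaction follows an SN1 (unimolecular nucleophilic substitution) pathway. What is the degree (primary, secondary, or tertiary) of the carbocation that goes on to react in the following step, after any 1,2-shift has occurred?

tertiary

Step 1: Ionisation: the C–O σ-bond cleaves heterolytically; both bonding electrons depart with MsO⁻, leaving a secondary carbocation at the α-carbon.
Step 2: Carbocation rearrangement: a 1,2-hydride shift from the adjacent isopropyl carbon converts the initially-formed secondary cation into the more stable tertiary cation.
The cation rearranges from secondary to tertiary via a 1,2-hydride shift from the adjacent isopropyl carbon; the tertiary cation is what reacts next.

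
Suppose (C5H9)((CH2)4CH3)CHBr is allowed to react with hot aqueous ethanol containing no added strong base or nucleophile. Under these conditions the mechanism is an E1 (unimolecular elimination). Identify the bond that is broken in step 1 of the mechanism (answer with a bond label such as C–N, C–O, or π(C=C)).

Step 1: Ionisation: the C–Br σ-bond cleaves heterolytically; both bonding electrons depart with Br⁻, leaving a secondary carbocation at the α-carbon.
The bond broken in this step is the C–Br bond.

C–Br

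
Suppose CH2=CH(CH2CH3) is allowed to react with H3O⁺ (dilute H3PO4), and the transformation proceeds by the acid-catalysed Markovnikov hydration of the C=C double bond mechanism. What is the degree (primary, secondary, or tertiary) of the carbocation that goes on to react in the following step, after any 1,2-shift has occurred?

secondary

Step 1: Protonation of the alkene by H3O⁺: the π bond acts as the nucleophile and picks up H⁺, giving the more stable (Markovnikov) secondary carbocation. H2O is released.
No single 1,2-shift to an adjacent carbon would give a more-substituted cation, so no rearrangement occurs.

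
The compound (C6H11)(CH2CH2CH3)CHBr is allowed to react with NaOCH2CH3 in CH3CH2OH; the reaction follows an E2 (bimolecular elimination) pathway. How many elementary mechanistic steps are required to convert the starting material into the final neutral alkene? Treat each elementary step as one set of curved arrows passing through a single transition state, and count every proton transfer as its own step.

1

Step 1: In one step, CH3CH2O⁻ pulls off a β-proton, the C–Br bond cleaves, and a C=C double bond forms between the α- and β-carbons (E2, anti elimination).
Total: 1 elementary step.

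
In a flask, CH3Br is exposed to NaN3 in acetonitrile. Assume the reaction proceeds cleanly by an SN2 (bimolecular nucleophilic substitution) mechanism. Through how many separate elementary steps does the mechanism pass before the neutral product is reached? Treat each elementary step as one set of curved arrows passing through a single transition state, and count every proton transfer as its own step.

Step 1: N3⁻ attacks the back face of the α-carbon while Br⁻ departs with the C–Br bonding pair — a single concerted displacement through a pentacoordinate transition state.
Total: 1 elementary step.

1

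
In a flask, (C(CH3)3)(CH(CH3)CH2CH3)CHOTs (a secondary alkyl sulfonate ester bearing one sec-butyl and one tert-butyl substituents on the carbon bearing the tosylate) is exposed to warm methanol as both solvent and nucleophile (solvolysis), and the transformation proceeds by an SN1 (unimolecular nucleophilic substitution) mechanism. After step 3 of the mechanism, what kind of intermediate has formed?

oxonium ion

Step 1: Rate-determining heterolysis of the C–O bond gives TsO⁻ and a secondary carbocation.
Step 2: A 1,2-hydride shift from the adjacent sec-butyl carbon moves the positive charge from the secondary centre to an adjacent carbon, generating a more stable tertiary carbocation.
Step 3: A lone pair on the oxygen of CH3OH attacks the carbocation, forming a new C–O σ-bond and an oxonium ion.
After step 3 the species present is an oxonium ion.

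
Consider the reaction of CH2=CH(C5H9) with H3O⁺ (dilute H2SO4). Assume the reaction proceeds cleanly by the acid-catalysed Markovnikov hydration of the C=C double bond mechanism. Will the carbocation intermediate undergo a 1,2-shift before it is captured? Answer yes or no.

The first-formed carbocation is secondary.
The adjacent cyclopentyl carbon already bears 2 other carbon substituents and has a hydrogen to migrate; after a 1,2-hydride shift from that carbon the positive charge sits on a tertiary centre.
Tertiary is more stable than secondary, so the shift occurs.

yes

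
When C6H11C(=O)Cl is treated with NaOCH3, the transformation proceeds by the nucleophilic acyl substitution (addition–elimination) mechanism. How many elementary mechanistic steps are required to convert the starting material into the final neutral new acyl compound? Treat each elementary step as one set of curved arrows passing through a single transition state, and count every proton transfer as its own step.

Step 1: CH3O⁻ adds to the carbonyl carbon; the C=O π electrons shift onto oxygen and a tetrahedral alkoxide intermediate forms.
Step 2: Elimination step: re-formation of the carbonyl π bond drives out Cl⁻, giving the new acyl compound.
Total: 2 elementary steps.

2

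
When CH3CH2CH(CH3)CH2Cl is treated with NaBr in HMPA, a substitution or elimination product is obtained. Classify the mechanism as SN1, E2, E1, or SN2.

Conditions: a primary substrate with a strong nucleophile in the polar aprotic solvent HMPA.
These conditions are the textbook signature of the SN2 pathway.
An unhindered substrate with a strong nucleophile in a polar aprotic solvent favours one-step backside displacement.

SN2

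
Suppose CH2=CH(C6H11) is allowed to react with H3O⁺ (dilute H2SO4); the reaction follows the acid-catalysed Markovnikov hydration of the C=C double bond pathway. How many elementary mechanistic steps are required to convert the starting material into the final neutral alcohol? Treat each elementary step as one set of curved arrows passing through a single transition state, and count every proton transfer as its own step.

Step 1: Protonation of the alkene by H3O⁺: the π bond acts as the nucleophile and picks up H⁺, giving the more stable (Markovnikov) secondary carbocation. H2O is released.
Step 2: A hydride (H with its bonding pair) migrates from the adjacent cyclohexyl carbon to the cationic centre — a 1,2-hydride shift — upgrading the secondary cation to a tertiary one.
Step 3: Nucleophilic capture of the cation by H2O produces the protonated alcohol (an oxonium ion).
Step 4: Deprotonation of the oxonium ion by a water molecule delivers the neutral alcohol and regenerates the acid catalyst.
Total: 4 elementary steps.

4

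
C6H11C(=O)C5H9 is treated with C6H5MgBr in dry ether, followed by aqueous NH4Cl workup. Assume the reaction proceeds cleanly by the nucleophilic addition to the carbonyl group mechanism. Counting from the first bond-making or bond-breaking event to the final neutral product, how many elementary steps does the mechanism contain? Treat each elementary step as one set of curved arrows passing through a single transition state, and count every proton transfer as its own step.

Step 1: the carbanion-like carbon of C6H5MgBr attacks the sp² carbonyl carbon; the C=O π bond breaks and the electrons end up as a lone pair on the alkoxide oxygen of the tetrahedral intermediate.
Step 2: On aqueous NH4Cl workup the alkoxide oxygen is protonated, giving an alcohol.
Total: 2 elementary steps.

2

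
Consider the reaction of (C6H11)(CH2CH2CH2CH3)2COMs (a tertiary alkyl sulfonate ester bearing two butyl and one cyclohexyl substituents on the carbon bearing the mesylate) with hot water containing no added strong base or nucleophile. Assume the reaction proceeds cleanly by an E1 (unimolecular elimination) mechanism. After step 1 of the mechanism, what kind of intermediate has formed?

tertiary carbocation

Step 1: Rate-determining heterolysis of the C–O bond gives MsO⁻ and a tertiary carbocation.
After step 1 the species present is a tertiary carbocation.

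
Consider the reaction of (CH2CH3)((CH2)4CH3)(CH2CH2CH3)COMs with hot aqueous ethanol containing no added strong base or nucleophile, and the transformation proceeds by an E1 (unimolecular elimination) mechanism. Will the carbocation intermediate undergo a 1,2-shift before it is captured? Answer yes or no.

The first-formed carbocation is tertiary.
No single 1,2-shift to an adjacent carbon would produce a more-substituted cation than the one already present, so no rearrangement occurs.

no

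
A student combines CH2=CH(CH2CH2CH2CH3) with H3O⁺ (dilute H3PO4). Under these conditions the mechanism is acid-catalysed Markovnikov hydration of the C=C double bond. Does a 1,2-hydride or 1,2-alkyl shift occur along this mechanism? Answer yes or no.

The first-formed carbocation is secondary.
No single 1,2-shift to an adjacent carbon would produce a more-substituted cation than the one already present, so no rearrangement occurs.

no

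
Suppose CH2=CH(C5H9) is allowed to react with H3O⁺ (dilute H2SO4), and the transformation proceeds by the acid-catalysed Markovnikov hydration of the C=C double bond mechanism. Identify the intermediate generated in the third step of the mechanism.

Step 1: Electrophilic addition begins with the π(C=C) electrons forming a bond to the proton of H3O⁺. Following Markovnikov's rule, the resulting cation is secondary. H2O is released.
Step 2: A hydride (H with its bonding pair) migrates from the adjacent cyclopentyl carbon to the cationic centre — a 1,2-hydride shift — upgrading the secondary cation to a tertiary one.
Step 3: A lone pair on the oxygen of H2O attacks the carbocation, forming a C–O bond and an oxonium ion (a protonated alcohol).
After step 3 the species present is an oxonium ion.

oxonium ion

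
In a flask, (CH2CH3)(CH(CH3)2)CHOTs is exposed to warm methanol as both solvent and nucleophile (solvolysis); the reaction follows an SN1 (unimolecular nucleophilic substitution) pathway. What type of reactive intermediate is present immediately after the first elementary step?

secondary carbocation

Step 1: Ionisation: the C–O σ-bond cleaves heterolytically; both bonding electrons depart with TsO⁻, leaving a secondary carbocation at the α-carbon.
After step 1 the species present is a secondary carbocation.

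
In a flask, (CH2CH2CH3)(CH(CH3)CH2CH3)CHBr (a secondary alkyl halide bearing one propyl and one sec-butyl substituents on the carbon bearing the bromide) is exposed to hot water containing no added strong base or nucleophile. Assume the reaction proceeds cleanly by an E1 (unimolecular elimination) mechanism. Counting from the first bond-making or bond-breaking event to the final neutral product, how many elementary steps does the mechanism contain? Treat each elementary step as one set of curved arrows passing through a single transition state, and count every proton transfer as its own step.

Step 1: The C–Br bond breaks with both electrons going to the bromide; Br⁻ leaves and a secondary carbocation remains.
Step 2: Carbocation rearrangement: a 1,2-hydride shift from the adjacent sec-butyl carbon converts the initially-formed secondary cation into the more stable tertiary cation.
Step 3: A water molecule (solvent) deprotonates a β-carbon; as the C–H bond breaks, those electrons form the new alkene π bond.
Total: 3 elementary steps.

3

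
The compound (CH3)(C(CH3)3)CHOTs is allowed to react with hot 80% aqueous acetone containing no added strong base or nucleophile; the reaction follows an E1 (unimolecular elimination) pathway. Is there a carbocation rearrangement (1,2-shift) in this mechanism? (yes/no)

The first-formed carbocation is secondary.
The adjacent tert-butyl carbon has no hydrogen but bears methyl groups; migration of one methyl with its bonding pair (a 1,2-methyl shift) places the charge on a tertiary centre.
Tertiary is more stable than secondary, so the shift occurs.

yes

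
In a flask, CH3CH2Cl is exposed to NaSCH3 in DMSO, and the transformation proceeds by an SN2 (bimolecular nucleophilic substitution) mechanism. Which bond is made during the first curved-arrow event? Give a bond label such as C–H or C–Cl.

Step 1: CH3S⁻ attacks the back face of the α-carbon while Cl⁻ departs with the C–Cl bonding pair — a single concerted displacement through a pentacoordinate transition state.
The bond formed in this step is the C–S bond.

C–S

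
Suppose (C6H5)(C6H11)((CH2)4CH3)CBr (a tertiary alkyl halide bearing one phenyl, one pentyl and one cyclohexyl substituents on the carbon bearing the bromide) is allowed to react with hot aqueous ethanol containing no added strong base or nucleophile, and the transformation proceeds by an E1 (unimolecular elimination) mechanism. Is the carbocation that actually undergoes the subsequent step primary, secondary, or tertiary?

tertiary

Step 1: Ionisation: the C–Br σ-bond cleaves heterolytically; both bonding electrons depart with Br⁻, leaving a tertiary carbocation at the α-carbon.
No single 1,2-shift to an adjacent carbon would give a more-substituted cation, so no rearrangement occurs.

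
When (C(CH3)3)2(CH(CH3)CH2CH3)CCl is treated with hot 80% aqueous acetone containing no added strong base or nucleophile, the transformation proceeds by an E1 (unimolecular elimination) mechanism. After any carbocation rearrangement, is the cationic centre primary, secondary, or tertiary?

tertiary

Step 1: The C–Cl bond breaks with both electrons going to the chloride; Cl⁻ leaves and a tertiary carbocation remains.
No single 1,2-shift to an adjacent carbon would give a more-substituted cation, so no rearrangement occurs.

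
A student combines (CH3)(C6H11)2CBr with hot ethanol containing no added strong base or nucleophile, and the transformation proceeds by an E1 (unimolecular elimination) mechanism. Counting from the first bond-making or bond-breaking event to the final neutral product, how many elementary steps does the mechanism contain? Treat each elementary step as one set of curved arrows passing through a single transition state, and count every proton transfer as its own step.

2

Step 1: Ionisation: the C–Br σ-bond cleaves heterolytically; both bonding electrons depart with Br⁻, leaving a tertiary carbocation at the α-carbon.
(No 1,2-shift: no single shift to an adjacent carbon would give a more stable cation.)
Step 2: An ethanol molecule (solvent) deprotonates a β-carbon; as the C–H bond breaks, those electrons form the new alkene π bond.
Total: 2 elementary steps.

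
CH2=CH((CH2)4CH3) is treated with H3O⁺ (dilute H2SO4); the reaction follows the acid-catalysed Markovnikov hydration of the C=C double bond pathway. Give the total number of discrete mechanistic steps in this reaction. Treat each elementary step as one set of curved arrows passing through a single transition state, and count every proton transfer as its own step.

3

Step 1: Protonation of the alkene by H3O⁺: the π bond acts as the nucleophile and picks up H⁺, giving the more stable (Markovnikov) secondary carbocation. H2O is released.
(No 1,2-shift: no single shift to an adjacent carbon would give a more stable cation.)
Step 2: Water acts as the nucleophile: an oxygen lone pair bonds to the cationic carbon, giving an oxonium-ion intermediate.
Step 3: Deprotonation of the oxonium ion by a water molecule delivers the neutral alcohol and regenerates the acid catalyst.
Total: 3 elementary steps.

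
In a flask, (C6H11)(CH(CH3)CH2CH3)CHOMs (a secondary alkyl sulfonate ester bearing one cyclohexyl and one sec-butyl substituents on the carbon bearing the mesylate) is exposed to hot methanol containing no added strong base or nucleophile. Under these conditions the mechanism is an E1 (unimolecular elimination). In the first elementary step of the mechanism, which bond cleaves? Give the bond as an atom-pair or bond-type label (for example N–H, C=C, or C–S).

C–O

Step 1: Ionisation: the C–O σ-bond cleaves heterolytically; both bonding electrons depart with MsO⁻, leaving a secondary carbocation at the α-carbon.
The bond broken in this step is the C–O bond.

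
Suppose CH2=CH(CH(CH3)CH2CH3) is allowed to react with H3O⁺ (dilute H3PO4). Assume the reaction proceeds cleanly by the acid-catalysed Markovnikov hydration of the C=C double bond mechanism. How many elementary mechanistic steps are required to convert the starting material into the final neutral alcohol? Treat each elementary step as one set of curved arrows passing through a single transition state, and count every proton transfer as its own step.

4

Step 1: Electrophilic addition begins with the π(C=C) electrons forming a bond to the proton of H3O⁺. Following Markovnikov's rule, the resulting cation is secondary. H2O is released.
Step 2: A hydride (H with its bonding pair) migrates from the adjacent sec-butyl carbon to the cationic centre — a 1,2-hydride shift — upgrading the secondary cation to a tertiary one.
Step 3: Nucleophilic capture of the cation by H2O produces the protonated alcohol (an oxonium ion).
Step 4: H2O removes a proton from the oxonium oxygen, regenerating H3O⁺ and giving the neutral alcohol.
Total: 4 elementary steps.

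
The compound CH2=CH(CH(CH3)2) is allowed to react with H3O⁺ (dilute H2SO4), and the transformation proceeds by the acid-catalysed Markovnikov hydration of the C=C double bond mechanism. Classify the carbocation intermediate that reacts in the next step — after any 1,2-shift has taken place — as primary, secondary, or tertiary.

tertiary

Step 1: The π electrons of the C=C bond attack a proton of H3O⁺; Markovnikov addition places the new C–H on the less-substituted alkene carbon, so the positive charge ends up on the more-substituted carbon — a secondary carbocation. H2O is released.
Step 2: Carbocation rearrangement: a 1,2-hydride shift from the adjacent isopropyl carbon converts the initially-formed secondary cation into the more stable tertiary cation.
The cation rearranges from secondary to tertiary via a 1,2-hydride shift from the adjacent isopropyl carbon; the tertiary cation is what reacts next.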